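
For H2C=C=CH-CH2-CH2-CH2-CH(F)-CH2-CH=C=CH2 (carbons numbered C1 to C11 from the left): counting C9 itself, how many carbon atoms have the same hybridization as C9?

C9 is sp2 (one π bond).
C1: sp2 ✓
C2: sp
C3: sp2 ✓
C4: sp3
C5: sp3
C6: sp3
C7: sp3
C8: sp3
C9: sp2 ✓
C10: sp
C11: sp2 ✓
4 carbons are sp2.

4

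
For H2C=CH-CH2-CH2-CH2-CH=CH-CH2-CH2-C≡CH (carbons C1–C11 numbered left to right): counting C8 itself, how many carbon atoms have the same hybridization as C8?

5

C8 is sp3 (only σ bonds).
C1: sp2
C2: sp2
C3: sp3 ✓
C4: sp3 ✓
C5: sp3 ✓
C6: sp2
C7: sp2
C8: sp3 ✓
C9: sp3 ✓
C10: sp
C11: sp
5 carbons are sp3.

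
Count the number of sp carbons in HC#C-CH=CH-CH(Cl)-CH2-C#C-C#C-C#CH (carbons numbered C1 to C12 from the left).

C1: sp ✓
C2: sp ✓
C3: sp2
C4: sp2
C5: sp3
C6: sp3
C7: sp ✓
C8: sp ✓
C9: sp ✓
C10: sp ✓
C11: sp ✓
C12: sp ✓
C1, C2, C7, C8, C9, C10, C11, C12 → 8 sp carbons.

8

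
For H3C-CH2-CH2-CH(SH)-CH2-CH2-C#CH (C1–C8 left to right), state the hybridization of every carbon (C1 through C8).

C1 sp3, C2 sp3, C3 sp3, C4 sp3, C5 sp3, C6 sp3, C7 sp, C8 sp

C1 (4 σ bonds) has steric number 4: sp3.
C2 — 4 σ bonds. Steric number 4, so sp3.
C3: 4 σ bonds — 4 electron domains, sp3.
C4 is sp3: 4 σ bonds, 4 electron-density regions.
C5: 4 σ bonds; 4 regions of electron density → sp3.
C6: 4 σ bonds — 4 electron domains, sp3.
C7 — 2 σ bonds, plus two π bonds. Steric number 2, so sp.
C8: 2 σ bonds, plus two π bonds; 2 regions of electron density → sp.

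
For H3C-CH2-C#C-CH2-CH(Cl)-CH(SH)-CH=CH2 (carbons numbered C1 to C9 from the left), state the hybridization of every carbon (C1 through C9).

C1 is sp3: 4 σ bonds, 4 electron-density regions.
C2: 4 σ bonds; 4 regions of electron density → sp3.
C3 (2 σ bonds, plus two π bonds) has steric number 2: sp.
C4: 2 σ bonds, plus two π bonds; 2 regions of electron density → sp.
C5 — 4 σ bonds. Steric number 4, so sp3.
C6 is sp3: 4 σ bonds, 4 electron-density regions.
C7: 4 σ bonds; 4 regions of electron density → sp3.
C8 — 3 σ bonds, plus one π bond. Steric number 3, so sp2.
C9: 3 σ bonds, plus one π bond — 3 electron domains, sp2.

C1 sp3, C2 sp3, C3 sp, C4 sp, C5 sp3, C6 sp3, C7 sp3, C8 sp2, C9 sp2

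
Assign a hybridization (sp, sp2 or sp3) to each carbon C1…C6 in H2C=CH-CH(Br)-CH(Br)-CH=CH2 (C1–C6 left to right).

C1 (3 σ bonds, plus one π bond) has steric number 3: sp2.
C2: 3 σ bonds, plus one π bond — 3 electron domains, sp2.
C3 — 4 σ bonds. Steric number 4, so sp3.
C4: 4 σ bonds; 4 regions of electron density → sp3.
C5 is sp2: 3 σ bonds, plus one π bond, 3 electron-density regions.
C6: 3 σ bonds, plus one π bond — 3 electron domains, sp2.

C1 sp2, C2 sp2, C3 sp3, C4 sp3, C5 sp2, C6 sp2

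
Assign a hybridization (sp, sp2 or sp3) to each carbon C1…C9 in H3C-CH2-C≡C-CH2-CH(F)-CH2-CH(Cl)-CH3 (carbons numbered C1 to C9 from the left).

C1 sp3, C2 sp3, C3 sp, C4 sp, C5 sp3, C6 sp3, C7 sp3, C8 sp3, C9 sp3

C1 has 4 σ bonds: steric number 4 → sp3.
C2 (4 σ bonds) has steric number 4: sp3.
C3: 2 σ bonds, plus two π bonds; 2 regions of electron density → sp.
C4 — 2 σ bonds, plus two π bonds. Steric number 2, so sp.
C5 is sp3: 4 σ bonds, 4 electron-density regions.
C6 carries 4 σ bonds, giving a steric number of 4, so it is sp3.
C7 has 4 σ bonds: steric number 4 → sp3.
C8 is sp3: 4 σ bonds, 4 electron-density regions.
C9 carries 4 σ bonds, giving a steric number of 4, so it is sp3.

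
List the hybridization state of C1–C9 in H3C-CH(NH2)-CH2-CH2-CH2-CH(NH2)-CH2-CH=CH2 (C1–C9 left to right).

C1 sp3, C2 sp3, C3 sp3, C4 sp3, C5 sp3, C6 sp3, C7 sp3, C8 sp2, C9 sp2

C1 (4 σ bonds) has steric number 4: sp3.
C2 has 4 σ bonds: steric number 4 → sp3.
C3: 4 σ bonds — 4 electron domains, sp3.
C4 (4 σ bonds) has steric number 4: sp3.
C5: 4 σ bonds; 4 regions of electron density → sp3.
C6: 4 σ bonds — 4 electron domains, sp3.
C7 has 4 σ bonds: steric number 4 → sp3.
C8 has 3 σ bonds, plus one π bond: steric number 3 → sp2.
C9: 3 σ bonds, plus one π bond; 3 regions of electron density → sp2.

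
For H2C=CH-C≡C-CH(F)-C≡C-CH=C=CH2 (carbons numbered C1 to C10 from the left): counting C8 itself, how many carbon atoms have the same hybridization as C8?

4

C8 is sp2 (one π bond).
C1: sp2 ✓
C2: sp2 ✓
C3: sp
C4: sp
C5: sp3
C6: sp
C7: sp
C8: sp2 ✓
C9: sp
C10: sp2 ✓
4 carbons are sp2.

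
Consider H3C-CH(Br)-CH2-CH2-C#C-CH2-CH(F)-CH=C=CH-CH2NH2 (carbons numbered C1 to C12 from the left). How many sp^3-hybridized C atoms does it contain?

7

C1: sp3 ✓
C2: sp3 ✓
C3: sp3 ✓
C4: sp3 ✓
C5: sp
C6: sp
C7: sp3 ✓
C8: sp3 ✓
C9: sp2
C10: sp
C11: sp2
C12: sp3 ✓
C1, C2, C3, C4, C7, C8, C12 → 7 sp3 carbons.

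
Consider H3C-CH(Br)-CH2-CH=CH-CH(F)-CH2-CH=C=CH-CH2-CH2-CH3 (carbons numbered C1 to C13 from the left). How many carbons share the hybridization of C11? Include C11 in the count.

8

C11 is sp3 (only σ bonds).
C1: sp3 ✓
C2: sp3 ✓
C3: sp3 ✓
C4: sp2
C5: sp2
C6: sp3 ✓
C7: sp3 ✓
C8: sp2
C9: sp
C10: sp2
C11: sp3 ✓
C12: sp3 ✓
C13: sp3 ✓
8 carbons are sp3.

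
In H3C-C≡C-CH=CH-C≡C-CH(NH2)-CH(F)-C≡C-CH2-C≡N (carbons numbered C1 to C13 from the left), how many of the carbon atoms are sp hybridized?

C1: sp3
C2: sp ✓
C3: sp ✓
C4: sp2
C5: sp2
C6: sp ✓
C7: sp ✓
C8: sp3
C9: sp3
C10: sp ✓
C11: sp ✓
C12: sp3
C13: sp ✓
C2, C3, C6, C7, C10, C11, C13 → 7 sp carbons.

7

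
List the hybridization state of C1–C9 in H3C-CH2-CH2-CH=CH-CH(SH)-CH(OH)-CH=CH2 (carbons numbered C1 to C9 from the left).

C1 — 4 σ bonds. Steric number 4, so sp3.
C2 carries 4 σ bonds, giving a steric number of 4, so it is sp3.
C3 carries 4 σ bonds, giving a steric number of 4, so it is sp3.
C4 (3 σ bonds, plus one π bond) has steric number 3: sp2.
C5 has 3 σ bonds, plus one π bond: steric number 3 → sp2.
C6 is sp3: 4 σ bonds, 4 electron-density regions.
C7 carries 4 σ bonds, giving a steric number of 4, so it is sp3.
C8 (3 σ bonds, plus one π bond) has steric number 3: sp2.
C9: 3 σ bonds, plus one π bond; 3 regions of electron density → sp2.

C1 sp3, C2 sp3, C3 sp3, C4 sp2, C5 sp2, C6 sp3, C7 sp3, C8 sp2, C9 sp2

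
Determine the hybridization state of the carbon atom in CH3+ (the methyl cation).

Three σ bonds to H, empty p orbital → sp2, trigonal planar.

sp2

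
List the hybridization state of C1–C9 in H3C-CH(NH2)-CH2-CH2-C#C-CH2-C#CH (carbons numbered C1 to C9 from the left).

C1 is sp3: 4 σ bonds, 4 electron-density regions.
C2 carries 4 σ bonds, giving a steric number of 4, so it is sp3.
C3: 4 σ bonds; 4 regions of electron density → sp3.
C4: 4 σ bonds — 4 electron domains, sp3.
C5 has 2 σ bonds, plus two π bonds: steric number 2 → sp.
C6 — 2 σ bonds, plus two π bonds. Steric number 2, so sp.
C7 is sp3: 4 σ bonds, 4 electron-density regions.
C8 — 2 σ bonds, plus two π bonds. Steric number 2, so sp.
C9 (2 σ bonds, plus two π bonds) has steric number 2: sp.

C1 sp3, C2 sp3, C3 sp3, C4 sp3, C5 sp, C6 sp, C7 sp3, C8 sp, C9 sp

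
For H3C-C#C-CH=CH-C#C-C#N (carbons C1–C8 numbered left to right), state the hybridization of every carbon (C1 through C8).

C1 sp3, C2 sp, C3 sp, C4 sp2, C5 sp2, C6 sp, C7 sp, C8 sp

C1: 4 σ bonds — 4 electron domains, sp3.
C2 (2 σ bonds, plus two π bonds) has steric number 2: sp.
C3: 2 σ bonds, plus two π bonds — 2 electron domains, sp.
C4 has 3 σ bonds, plus one π bond: steric number 3 → sp2.
C5: 3 σ bonds, plus one π bond; 3 regions of electron density → sp2.
C6: 2 σ bonds, plus two π bonds — 2 electron domains, sp.
C7: 2 σ bonds, plus two π bonds; 2 regions of electron density → sp.
C8: 2 σ bonds, plus two π bonds — 2 electron domains, sp.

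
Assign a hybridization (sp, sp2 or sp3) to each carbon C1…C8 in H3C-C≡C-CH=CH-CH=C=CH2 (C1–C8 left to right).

C1 sp3, C2 sp, C3 sp, C4 sp2, C5 sp2, C6 sp2, C7 sp, C8 sp2

C1 carries 4 σ bonds, giving a steric number of 4, so it is sp3.
C2: 2 σ bonds, plus two π bonds — 2 electron domains, sp.
C3 has 2 σ bonds, plus two π bonds: steric number 2 → sp.
C4: 3 σ bonds, plus one π bond; 3 regions of electron density → sp2.
C5: 3 σ bonds, plus one π bond — 3 electron domains, sp2.
C6 (3 σ bonds, plus one π bond) has steric number 3: sp2.
C7 — 2 σ bonds, plus two π bonds. Steric number 2, so sp.
C8 is sp2: 3 σ bonds, plus one π bond, 3 electron-density regions.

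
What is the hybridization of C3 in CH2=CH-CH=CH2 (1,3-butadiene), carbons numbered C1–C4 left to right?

sp2

C3: 3 σ bonds, plus one π bond — 3 electron domains, sp2.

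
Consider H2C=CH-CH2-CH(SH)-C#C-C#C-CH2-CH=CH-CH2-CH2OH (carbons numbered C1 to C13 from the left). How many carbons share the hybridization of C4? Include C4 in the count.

5

C4 is sp3 (only σ bonds).
C1: sp2
C2: sp2
C3: sp3 ✓
C4: sp3 ✓
C5: sp
C6: sp
C7: sp
C8: sp
C9: sp3 ✓
C10: sp2
C11: sp2
C12: sp3 ✓
C13: sp3 ✓
5 carbons are sp3.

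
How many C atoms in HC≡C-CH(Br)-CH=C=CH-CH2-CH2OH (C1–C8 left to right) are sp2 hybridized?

2

C1: sp
C2: sp
C3: sp3
C4: sp2 ✓
C5: sp
C6: sp2 ✓
C7: sp3
C8: sp3
C4, C6 → 2 sp2 carbons.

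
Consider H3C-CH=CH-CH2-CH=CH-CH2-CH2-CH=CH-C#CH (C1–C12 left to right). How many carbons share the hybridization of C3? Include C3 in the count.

6

C3 is sp2 (one π bond).
C1: sp3
C2: sp2 ✓
C3: sp2 ✓
C4: sp3
C5: sp2 ✓
C6: sp2 ✓
C7: sp3
C8: sp3
C9: sp2 ✓
C10: sp2 ✓
C11: sp
C12: sp
6 carbons are sp2.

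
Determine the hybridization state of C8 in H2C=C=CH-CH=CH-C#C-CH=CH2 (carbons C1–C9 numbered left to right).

C8 carries 3 σ bonds, plus one π bond, giving a steric number of 3, so it is sp2.

sp2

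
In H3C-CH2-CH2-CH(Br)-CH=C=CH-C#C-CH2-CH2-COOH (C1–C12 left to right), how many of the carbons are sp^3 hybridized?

C1: sp3 ✓
C2: sp3 ✓
C3: sp3 ✓
C4: sp3 ✓
C5: sp2
C6: sp
C7: sp2
C8: sp
C9: sp
C10: sp3 ✓
C11: sp3 ✓
C12: sp2
C1, C2, C3, C4, C10, C11 → 6 sp3 carbons.

6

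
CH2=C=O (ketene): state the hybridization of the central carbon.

sp

The central carbon is sp: 2 σ bonds, plus two π bonds, 2 electron-density regions.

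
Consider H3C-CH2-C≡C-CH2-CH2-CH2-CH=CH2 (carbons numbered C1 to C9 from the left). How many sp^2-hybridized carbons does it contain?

2

C1: sp3
C2: sp3
C3: sp
C4: sp
C5: sp3
C6: sp3
C7: sp3
C8: sp2 ✓
C9: sp2 ✓
C8, C9 → 2 sp2 carbons.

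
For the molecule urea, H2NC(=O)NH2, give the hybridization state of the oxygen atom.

sp²

The oxygen atom: 1 σ bond and 2 lone pairs, plus one π bond — 3 electron domains, sp2.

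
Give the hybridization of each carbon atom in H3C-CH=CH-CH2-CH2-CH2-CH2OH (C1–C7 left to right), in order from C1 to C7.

C1 (4 σ bonds) has steric number 4: sp3.
C2 — 3 σ bonds, plus one π bond. Steric number 3, so sp2.
C3: 3 σ bonds, plus one π bond — 3 electron domains, sp2.
C4 has 4 σ bonds: steric number 4 → sp3.
C5 has 4 σ bonds: steric number 4 → sp3.
C6 has 4 σ bonds: steric number 4 → sp3.
C7: 4 σ bonds; 4 regions of electron density → sp3.

C1 sp3, C2 sp2, C3 sp2, C4 sp3, C5 sp3, C6 sp3, C7 sp3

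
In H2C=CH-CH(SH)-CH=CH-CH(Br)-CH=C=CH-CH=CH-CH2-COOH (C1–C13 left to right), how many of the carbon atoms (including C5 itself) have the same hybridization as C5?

C5 is sp2 (one π bond).
C1: sp2 ✓
C2: sp2 ✓
C3: sp3
C4: sp2 ✓
C5: sp2 ✓
C6: sp3
C7: sp2 ✓
C8: sp
C9: sp2 ✓
C10: sp2 ✓
C11: sp2 ✓
C12: sp3
C13: sp2 ✓
9 carbons are sp2.

9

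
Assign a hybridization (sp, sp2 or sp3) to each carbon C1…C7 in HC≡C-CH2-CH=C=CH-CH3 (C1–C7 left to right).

C1 (2 σ bonds, plus two π bonds) has steric number 2: sp.
C2 is sp: 2 σ bonds, plus two π bonds, 2 electron-density regions.
C3 — 4 σ bonds. Steric number 4, so sp3.
C4 has 3 σ bonds, plus one π bond: steric number 3 → sp2.
C5 — 2 σ bonds, plus two π bonds. Steric number 2, so sp.
C6: 3 σ bonds, plus one π bond; 3 regions of electron density → sp2.
C7 is sp3: 4 σ bonds, 4 electron-density regions.

C1 sp, C2 sp, C3 sp3, C4 sp2, C5 sp, C6 sp2, C7 sp3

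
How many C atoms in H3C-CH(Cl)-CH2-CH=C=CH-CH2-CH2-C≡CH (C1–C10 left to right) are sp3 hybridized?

C1: sp3 ✓
C2: sp3 ✓
C3: sp3 ✓
C4: sp2
C5: sp
C6: sp2
C7: sp3 ✓
C8: sp3 ✓
C9: sp
C10: sp
C1, C2, C3, C7, C8 → 5 sp3 carbons.

5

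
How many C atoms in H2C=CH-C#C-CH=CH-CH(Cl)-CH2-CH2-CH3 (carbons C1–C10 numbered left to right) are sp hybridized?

2

C1: sp2
C2: sp2
C3: sp ✓
C4: sp ✓
C5: sp2
C6: sp2
C7: sp3
C8: sp3
C9: sp3
C10: sp3
C3, C4 → 2 sp carbons.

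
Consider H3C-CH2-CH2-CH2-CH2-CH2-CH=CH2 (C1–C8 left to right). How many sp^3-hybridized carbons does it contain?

C1: sp3 ✓
C2: sp3 ✓
C3: sp3 ✓
C4: sp3 ✓
C5: sp3 ✓
C6: sp3 ✓
C7: sp2
C8: sp2
C1, C2, C3, C4, C5, C6 → 6 sp3 carbons.

6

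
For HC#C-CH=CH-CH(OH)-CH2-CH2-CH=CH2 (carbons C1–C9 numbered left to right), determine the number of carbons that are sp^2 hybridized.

4

C1: sp
C2: sp
C3: sp2 ✓
C4: sp2 ✓
C5: sp3
C6: sp3
C7: sp3
C8: sp2 ✓
C9: sp2 ✓
C3, C4, C8, C9 → 4 sp2 carbons.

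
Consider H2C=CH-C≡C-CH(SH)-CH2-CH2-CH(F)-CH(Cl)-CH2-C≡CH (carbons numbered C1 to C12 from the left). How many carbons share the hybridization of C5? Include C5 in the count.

C5 is sp3 (only σ bonds).
C1: sp2
C2: sp2
C3: sp
C4: sp
C5: sp3 ✓
C6: sp3 ✓
C7: sp3 ✓
C8: sp3 ✓
C9: sp3 ✓
C10: sp3 ✓
C11: sp
C12: sp
6 carbons are sp3.

6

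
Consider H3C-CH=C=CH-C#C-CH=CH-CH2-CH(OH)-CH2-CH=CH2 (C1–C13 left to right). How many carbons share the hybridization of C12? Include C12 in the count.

6

C12 is sp2 (one π bond).
C1: sp3
C2: sp2 ✓
C3: sp
C4: sp2 ✓
C5: sp
C6: sp
C7: sp2 ✓
C8: sp2 ✓
C9: sp3
C10: sp3
C11: sp3
C12: sp2 ✓
C13: sp2 ✓
6 carbons are sp2.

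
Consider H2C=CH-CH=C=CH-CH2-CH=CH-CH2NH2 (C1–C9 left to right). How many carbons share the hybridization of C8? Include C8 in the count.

6

C8 is sp2 (one π bond).
C1: sp2 ✓
C2: sp2 ✓
C3: sp2 ✓
C4: sp
C5: sp2 ✓
C6: sp3
C7: sp2 ✓
C8: sp2 ✓
C9: sp3
6 carbons are sp2.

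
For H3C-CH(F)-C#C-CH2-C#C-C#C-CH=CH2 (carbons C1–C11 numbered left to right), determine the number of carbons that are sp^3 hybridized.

3

C1: sp3 ✓
C2: sp3 ✓
C3: sp
C4: sp
C5: sp3 ✓
C6: sp
C7: sp
C8: sp
C9: sp
C10: sp2
C11: sp2
C1, C2, C5 → 3 sp3 carbons.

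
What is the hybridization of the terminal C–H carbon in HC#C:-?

sp

The terminal C–H carbon has 2 σ bonds, plus two π bonds: steric number 2 → sp.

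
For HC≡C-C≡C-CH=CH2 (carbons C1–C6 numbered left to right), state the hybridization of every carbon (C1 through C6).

C1 sp, C2 sp, C3 sp, C4 sp, C5 sp2, C6 sp2

C1 carries 2 σ bonds, plus two π bonds, giving a steric number of 2, so it is sp.
C2 has 2 σ bonds, plus two π bonds: steric number 2 → sp.
C3 carries 2 σ bonds, plus two π bonds, giving a steric number of 2, so it is sp.
C4 has 2 σ bonds, plus two π bonds: steric number 2 → sp.
C5: 3 σ bonds, plus one π bond — 3 electron domains, sp2.
C6 carries 3 σ bonds, plus one π bond, giving a steric number of 3, so it is sp2.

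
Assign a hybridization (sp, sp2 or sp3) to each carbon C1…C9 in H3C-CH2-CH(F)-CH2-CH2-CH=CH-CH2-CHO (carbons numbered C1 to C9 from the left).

C1 (4 σ bonds) has steric number 4: sp3.
C2 — 4 σ bonds. Steric number 4, so sp3.
C3: 4 σ bonds — 4 electron domains, sp3.
C4 has 4 σ bonds: steric number 4 → sp3.
C5 carries 4 σ bonds, giving a steric number of 4, so it is sp3.
C6 has 3 σ bonds, plus one π bond: steric number 3 → sp2.
C7 is sp2: 3 σ bonds, plus one π bond, 3 electron-density regions.
C8 carries 4 σ bonds, giving a steric number of 4, so it is sp3.
C9: 3 σ bonds, plus one π bond; 3 regions of electron density → sp2.

C1 sp3, C2 sp3, C3 sp3, C4 sp3, C5 sp3, C6 sp2, C7 sp2, C8 sp3, C9 sp2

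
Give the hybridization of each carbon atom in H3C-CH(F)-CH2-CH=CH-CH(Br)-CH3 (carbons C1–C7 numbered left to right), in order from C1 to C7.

C1 is sp3: 4 σ bonds, 4 electron-density regions.
C2 carries 4 σ bonds, giving a steric number of 4, so it is sp3.
C3 is sp3: 4 σ bonds, 4 electron-density regions.
C4: 3 σ bonds, plus one π bond — 3 electron domains, sp2.
C5: 3 σ bonds, plus one π bond; 3 regions of electron density → sp2.
C6 (4 σ bonds) has steric number 4: sp3.
C7: 4 σ bonds — 4 electron domains, sp3.

C1 sp3, C2 sp3, C3 sp3, C4 sp2, C5 sp2, C6 sp3, C7 sp3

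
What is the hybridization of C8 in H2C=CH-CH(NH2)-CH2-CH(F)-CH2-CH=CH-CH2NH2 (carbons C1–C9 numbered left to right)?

sp2

C8: 3 σ bonds, plus one π bond — 3 electron domains, sp2.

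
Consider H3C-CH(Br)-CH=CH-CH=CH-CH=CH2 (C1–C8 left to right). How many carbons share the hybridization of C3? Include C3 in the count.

C3 is sp2 (one π bond).
C1: sp3
C2: sp3
C3: sp2 ✓
C4: sp2 ✓
C5: sp2 ✓
C6: sp2 ✓
C7: sp2 ✓
C8: sp2 ✓
6 carbons are sp2.

6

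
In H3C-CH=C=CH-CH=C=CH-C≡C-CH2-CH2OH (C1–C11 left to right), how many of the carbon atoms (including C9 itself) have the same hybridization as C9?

4

C9 is sp (two π bonds).
C1: sp3
C2: sp2
C3: sp ✓
C4: sp2
C5: sp2
C6: sp ✓
C7: sp2
C8: sp ✓
C9: sp ✓
C10: sp3
C11: sp3
4 carbons are sp.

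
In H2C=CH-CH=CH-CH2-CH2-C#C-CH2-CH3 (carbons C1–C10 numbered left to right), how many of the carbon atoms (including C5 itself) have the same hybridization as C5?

C5 is sp3 (only σ bonds).
C1: sp2
C2: sp2
C3: sp2
C4: sp2
C5: sp3 ✓
C6: sp3 ✓
C7: sp
C8: sp
C9: sp3 ✓
C10: sp3 ✓
4 carbons are sp3.

4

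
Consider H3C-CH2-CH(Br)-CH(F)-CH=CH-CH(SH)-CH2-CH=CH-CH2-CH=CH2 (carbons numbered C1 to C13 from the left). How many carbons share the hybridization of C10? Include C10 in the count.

C10 is sp2 (one π bond).
C1: sp3
C2: sp3
C3: sp3
C4: sp3
C5: sp2 ✓
C6: sp2 ✓
C7: sp3
C8: sp3
C9: sp2 ✓
C10: sp2 ✓
C11: sp3
C12: sp2 ✓
C13: sp2 ✓
6 carbons are sp2.

6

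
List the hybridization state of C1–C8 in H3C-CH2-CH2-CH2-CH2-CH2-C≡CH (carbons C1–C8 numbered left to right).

C1 sp3, C2 sp3, C3 sp3, C4 sp3, C5 sp3, C6 sp3, C7 sp, C8 sp

C1 has 4 σ bonds: steric number 4 → sp3.
C2: 4 σ bonds — 4 electron domains, sp3.
C3 (4 σ bonds) has steric number 4: sp3.
C4 (4 σ bonds) has steric number 4: sp3.
C5 has 4 σ bonds: steric number 4 → sp3.
C6 — 4 σ bonds. Steric number 4, so sp3.
C7 — 2 σ bonds, plus two π bonds. Steric number 2, so sp.
C8 carries 2 σ bonds, plus two π bonds, giving a steric number of 2, so it is sp.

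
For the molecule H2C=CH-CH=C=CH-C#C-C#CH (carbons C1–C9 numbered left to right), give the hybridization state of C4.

C4 has 2 σ bonds, plus two π bonds: steric number 2 → sp.

sp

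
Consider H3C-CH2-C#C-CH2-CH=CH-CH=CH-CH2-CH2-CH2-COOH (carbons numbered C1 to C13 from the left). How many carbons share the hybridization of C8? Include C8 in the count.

5

C8 is sp2 (one π bond).
C1: sp3
C2: sp3
C3: sp
C4: sp
C5: sp3
C6: sp2 ✓
C7: sp2 ✓
C8: sp2 ✓
C9: sp2 ✓
C10: sp3
C11: sp3
C12: sp3
C13: sp2 ✓
5 carbons are sp2.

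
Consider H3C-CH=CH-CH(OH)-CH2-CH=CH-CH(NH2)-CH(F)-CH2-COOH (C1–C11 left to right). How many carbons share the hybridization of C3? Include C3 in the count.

C3 is sp2 (one π bond).
C1: sp3
C2: sp2 ✓
C3: sp2 ✓
C4: sp3
C5: sp3
C6: sp2 ✓
C7: sp2 ✓
C8: sp3
C9: sp3
C10: sp3
C11: sp2 ✓
5 carbons are sp2.

5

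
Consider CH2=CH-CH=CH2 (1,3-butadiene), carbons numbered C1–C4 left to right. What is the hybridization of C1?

C1 (3 σ bonds, plus one π bond) has steric number 3: sp2.

sp^2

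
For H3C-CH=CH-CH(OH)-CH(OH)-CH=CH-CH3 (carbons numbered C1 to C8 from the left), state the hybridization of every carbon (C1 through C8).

C1 sp3, C2 sp2, C3 sp2, C4 sp3, C5 sp3, C6 sp2, C7 sp2, C8 sp3

C1: 4 σ bonds; 4 regions of electron density → sp3.
C2 is sp2: 3 σ bonds, plus one π bond, 3 electron-density regions.
C3: 3 σ bonds, plus one π bond; 3 regions of electron density → sp2.
C4 carries 4 σ bonds, giving a steric number of 4, so it is sp3.
C5 carries 4 σ bonds, giving a steric number of 4, so it is sp3.
C6 (3 σ bonds, plus one π bond) has steric number 3: sp2.
C7 carries 3 σ bonds, plus one π bond, giving a steric number of 3, so it is sp2.
C8 carries 4 σ bonds, giving a steric number of 4, so it is sp3.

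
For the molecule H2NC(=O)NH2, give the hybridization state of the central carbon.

sp²

The central carbon has 3 σ bonds, plus one π bond: steric number 3 → sp2.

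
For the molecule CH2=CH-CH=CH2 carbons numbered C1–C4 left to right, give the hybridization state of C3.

C3: 3 σ bonds, plus one π bond; 3 regions of electron density → sp2.

sp²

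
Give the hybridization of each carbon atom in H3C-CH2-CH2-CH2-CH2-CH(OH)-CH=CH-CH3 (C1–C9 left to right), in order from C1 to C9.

C1 carries 4 σ bonds, giving a steric number of 4, so it is sp3.
C2 has 4 σ bonds: steric number 4 → sp3.
C3 is sp3: 4 σ bonds, 4 electron-density regions.
C4 has 4 σ bonds: steric number 4 → sp3.
C5 carries 4 σ bonds, giving a steric number of 4, so it is sp3.
C6 (4 σ bonds) has steric number 4: sp3.
C7 carries 3 σ bonds, plus one π bond, giving a steric number of 3, so it is sp2.
C8 carries 3 σ bonds, plus one π bond, giving a steric number of 3, so it is sp2.
C9 is sp3: 4 σ bonds, 4 electron-density regions.

C1 sp3, C2 sp3, C3 sp3, C4 sp3, C5 sp3, C6 sp3, C7 sp2, C8 sp2, C9 sp3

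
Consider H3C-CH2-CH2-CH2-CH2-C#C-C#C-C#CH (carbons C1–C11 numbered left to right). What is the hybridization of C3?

sp3

C3 has 4 σ bonds: steric number 4 → sp3.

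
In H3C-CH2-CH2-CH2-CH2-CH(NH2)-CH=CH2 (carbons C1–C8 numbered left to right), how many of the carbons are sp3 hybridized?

6

C1: sp3 ✓
C2: sp3 ✓
C3: sp3 ✓
C4: sp3 ✓
C5: sp3 ✓
C6: sp3 ✓
C7: sp2
C8: sp2
C1, C2, C3, C4, C5, C6 → 6 sp3 carbons.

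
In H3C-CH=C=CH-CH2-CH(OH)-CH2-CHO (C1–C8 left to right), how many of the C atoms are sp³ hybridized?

4

C1: sp3 ✓
C2: sp2
C3: sp
C4: sp2
C5: sp3 ✓
C6: sp3 ✓
C7: sp3 ✓
C8: sp2
C1, C5, C6, C7 → 4 sp3 carbons.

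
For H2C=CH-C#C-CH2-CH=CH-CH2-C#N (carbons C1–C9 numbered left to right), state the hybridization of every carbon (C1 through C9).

C1 sp2, C2 sp2, C3 sp, C4 sp, C5 sp3, C6 sp2, C7 sp2, C8 sp3, C9 sp

C1: 3 σ bonds, plus one π bond; 3 regions of electron density → sp2.
C2 — 3 σ bonds, plus one π bond. Steric number 3, so sp2.
C3: 2 σ bonds, plus two π bonds — 2 electron domains, sp.
C4: 2 σ bonds, plus two π bonds; 2 regions of electron density → sp.
C5 — 4 σ bonds. Steric number 4, so sp3.
C6 — 3 σ bonds, plus one π bond. Steric number 3, so sp2.
C7 — 3 σ bonds, plus one π bond. Steric number 3, so sp2.
C8 is sp3: 4 σ bonds, 4 electron-density regions.
C9 (2 σ bonds, plus two π bonds) has steric number 2: sp.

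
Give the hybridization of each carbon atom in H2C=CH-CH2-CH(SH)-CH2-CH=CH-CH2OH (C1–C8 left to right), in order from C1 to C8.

C1 sp2, C2 sp2, C3 sp3, C4 sp3, C5 sp3, C6 sp2, C7 sp2, C8 sp3

C1 is sp2: 3 σ bonds, plus one π bond, 3 electron-density regions.
C2 is sp2: 3 σ bonds, plus one π bond, 3 electron-density regions.
C3 (4 σ bonds) has steric number 4: sp3.
C4: 4 σ bonds — 4 electron domains, sp3.
C5 — 4 σ bonds. Steric number 4, so sp3.
C6 — 3 σ bonds, plus one π bond. Steric number 3, so sp2.
C7 has 3 σ bonds, plus one π bond: steric number 3 → sp2.
C8: 4 σ bonds; 4 regions of electron density → sp3.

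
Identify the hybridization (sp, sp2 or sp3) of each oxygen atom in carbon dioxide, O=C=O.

One σ bond + two lone pairs = steric number 3 → sp2.

sp^2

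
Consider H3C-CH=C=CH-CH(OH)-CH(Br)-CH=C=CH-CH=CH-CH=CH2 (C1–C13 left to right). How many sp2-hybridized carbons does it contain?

C1: sp3
C2: sp2 ✓
C3: sp
C4: sp2 ✓
C5: sp3
C6: sp3
C7: sp2 ✓
C8: sp
C9: sp2 ✓
C10: sp2 ✓
C11: sp2 ✓
C12: sp2 ✓
C13: sp2 ✓
C2, C4, C7, C9, C10, C11, C12, C13 → 8 sp2 carbons.

8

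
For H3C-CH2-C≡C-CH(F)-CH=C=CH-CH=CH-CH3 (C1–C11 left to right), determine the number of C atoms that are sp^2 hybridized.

4

C1: sp3
C2: sp3
C3: sp
C4: sp
C5: sp3
C6: sp2 ✓
C7: sp
C8: sp2 ✓
C9: sp2 ✓
C10: sp2 ✓
C11: sp3
C6, C8, C9, C10 → 4 sp2 carbons.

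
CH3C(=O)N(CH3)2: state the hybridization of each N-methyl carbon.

Each N-methyl carbon — 4 σ bonds. Steric number 4, so sp3.

sp³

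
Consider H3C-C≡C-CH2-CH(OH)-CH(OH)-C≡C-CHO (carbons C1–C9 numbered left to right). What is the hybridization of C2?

sp

C2 (2 σ bonds, plus two π bonds) has steric number 2: sp.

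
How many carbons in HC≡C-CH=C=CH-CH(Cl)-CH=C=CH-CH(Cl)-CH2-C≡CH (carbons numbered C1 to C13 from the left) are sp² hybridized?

4

C1: sp
C2: sp
C3: sp2 ✓
C4: sp
C5: sp2 ✓
C6: sp3
C7: sp2 ✓
C8: sp
C9: sp2 ✓
C10: sp3
C11: sp3
C12: sp
C13: sp
C3, C5, C7, C9 → 4 sp2 carbons.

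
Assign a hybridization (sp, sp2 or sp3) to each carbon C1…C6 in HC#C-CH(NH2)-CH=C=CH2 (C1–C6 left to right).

C1 sp, C2 sp, C3 sp3, C4 sp2, C5 sp, C6 sp2

C1: 2 σ bonds, plus two π bonds — 2 electron domains, sp.
C2: 2 σ bonds, plus two π bonds; 2 regions of electron density → sp.
C3 carries 4 σ bonds, giving a steric number of 4, so it is sp3.
C4 is sp2: 3 σ bonds, plus one π bond, 3 electron-density regions.
C5 has 2 σ bonds, plus two π bonds: steric number 2 → sp.
C6 (3 σ bonds, plus one π bond) has steric number 3: sp2.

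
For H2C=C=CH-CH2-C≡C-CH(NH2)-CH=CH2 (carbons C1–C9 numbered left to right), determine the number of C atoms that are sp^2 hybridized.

4

C1: sp2 ✓
C2: sp
C3: sp2 ✓
C4: sp3
C5: sp
C6: sp
C7: sp3
C8: sp2 ✓
C9: sp2 ✓
C1, C3, C8, C9 → 4 sp2 carbons.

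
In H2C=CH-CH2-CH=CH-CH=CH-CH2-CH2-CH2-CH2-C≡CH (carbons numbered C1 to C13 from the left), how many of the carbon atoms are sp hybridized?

2

C1: sp2
C2: sp2
C3: sp3
C4: sp2
C5: sp2
C6: sp2
C7: sp2
C8: sp3
C9: sp3
C10: sp3
C11: sp3
C12: sp ✓
C13: sp ✓
C12, C13 → 2 sp carbons.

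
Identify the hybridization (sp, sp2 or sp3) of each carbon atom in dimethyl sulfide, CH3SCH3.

sp³

Each carbon atom — 4 σ bonds. Steric number 4, so sp3.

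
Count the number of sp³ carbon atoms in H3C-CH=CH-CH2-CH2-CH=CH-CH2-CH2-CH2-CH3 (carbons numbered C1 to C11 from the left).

C1: sp3 ✓
C2: sp2
C3: sp2
C4: sp3 ✓
C5: sp3 ✓
C6: sp2
C7: sp2
C8: sp3 ✓
C9: sp3 ✓
C10: sp3 ✓
C11: sp3 ✓
C1, C4, C5, C8, C9, C10, C11 → 7 sp3 carbons.

7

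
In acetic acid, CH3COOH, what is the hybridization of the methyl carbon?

The methyl carbon — 4 σ bonds. Steric number 4, so sp3.

sp^3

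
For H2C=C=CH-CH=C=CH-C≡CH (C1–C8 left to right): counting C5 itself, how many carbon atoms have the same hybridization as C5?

4

C5 is sp (two π bonds).
C1: sp2
C2: sp ✓
C3: sp2
C4: sp2
C5: sp ✓
C6: sp2
C7: sp ✓
C8: sp ✓
4 carbons are sp.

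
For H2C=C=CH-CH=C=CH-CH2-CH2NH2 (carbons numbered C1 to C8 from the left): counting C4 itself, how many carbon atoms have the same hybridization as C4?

4

C4 is sp2 (one π bond).
C1: sp2 ✓
C2: sp
C3: sp2 ✓
C4: sp2 ✓
C5: sp
C6: sp2 ✓
C7: sp3
C8: sp3
4 carbons are sp2.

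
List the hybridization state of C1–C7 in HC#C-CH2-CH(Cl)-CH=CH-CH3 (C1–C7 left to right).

C1 sp, C2 sp, C3 sp3, C4 sp3, C5 sp2, C6 sp2, C7 sp3

C1 (2 σ bonds, plus two π bonds) has steric number 2: sp.
C2 has 2 σ bonds, plus two π bonds: steric number 2 → sp.
C3: 4 σ bonds; 4 regions of electron density → sp3.
C4 carries 4 σ bonds, giving a steric number of 4, so it is sp3.
C5: 3 σ bonds, plus one π bond — 3 electron domains, sp2.
C6 — 3 σ bonds, plus one π bond. Steric number 3, so sp2.
C7 carries 4 σ bonds, giving a steric number of 4, so it is sp3.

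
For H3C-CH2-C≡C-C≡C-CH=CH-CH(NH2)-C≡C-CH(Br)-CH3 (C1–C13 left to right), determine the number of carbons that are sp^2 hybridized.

2

C1: sp3
C2: sp3
C3: sp
C4: sp
C5: sp
C6: sp
C7: sp2 ✓
C8: sp2 ✓
C9: sp3
C10: sp
C11: sp
C12: sp3
C13: sp3
C7, C8 → 2 sp2 carbons.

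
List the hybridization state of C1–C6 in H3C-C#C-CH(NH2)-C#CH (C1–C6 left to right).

C1 sp3, C2 sp, C3 sp, C4 sp3, C5 sp, C6 sp

C1 — 4 σ bonds. Steric number 4, so sp3.
C2 — 2 σ bonds, plus two π bonds. Steric number 2, so sp.
C3: 2 σ bonds, plus two π bonds; 2 regions of electron density → sp.
C4: 4 σ bonds — 4 electron domains, sp3.
C5 — 2 σ bonds, plus two π bonds. Steric number 2, so sp.
C6: 2 σ bonds, plus two π bonds; 2 regions of electron density → sp.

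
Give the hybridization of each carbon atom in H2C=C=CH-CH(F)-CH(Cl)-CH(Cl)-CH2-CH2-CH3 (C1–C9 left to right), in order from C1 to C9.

C1 sp2, C2 sp, C3 sp2, C4 sp3, C5 sp3, C6 sp3, C7 sp3, C8 sp3, C9 sp3

C1: 3 σ bonds, plus one π bond — 3 electron domains, sp2.
C2 has 2 σ bonds, plus two π bonds: steric number 2 → sp.
C3: 3 σ bonds, plus one π bond — 3 electron domains, sp2.
C4 is sp3: 4 σ bonds, 4 electron-density regions.
C5: 4 σ bonds — 4 electron domains, sp3.
C6 — 4 σ bonds. Steric number 4, so sp3.
C7 carries 4 σ bonds, giving a steric number of 4, so it is sp3.
C8: 4 σ bonds; 4 regions of electron density → sp3.
C9 is sp3: 4 σ bonds, 4 electron-density regions.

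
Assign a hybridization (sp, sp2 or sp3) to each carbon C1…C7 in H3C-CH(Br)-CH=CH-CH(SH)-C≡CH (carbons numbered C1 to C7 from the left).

C1 carries 4 σ bonds, giving a steric number of 4, so it is sp3.
C2 (4 σ bonds) has steric number 4: sp3.
C3 has 3 σ bonds, plus one π bond: steric number 3 → sp2.
C4 (3 σ bonds, plus one π bond) has steric number 3: sp2.
C5 — 4 σ bonds. Steric number 4, so sp3.
C6 carries 2 σ bonds, plus two π bonds, giving a steric number of 2, so it is sp.
C7 has 2 σ bonds, plus two π bonds: steric number 2 → sp.

C1 sp3, C2 sp3, C3 sp2, C4 sp2, C5 sp3, C6 sp, C7 sp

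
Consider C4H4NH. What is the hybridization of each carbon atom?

Each carbon atom: 3 σ bonds, plus one π bond; 3 regions of electron density → sp2.

sp²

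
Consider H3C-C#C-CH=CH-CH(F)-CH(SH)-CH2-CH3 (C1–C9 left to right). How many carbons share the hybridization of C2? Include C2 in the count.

C2 is sp (two π bonds).
C1: sp3
C2: sp ✓
C3: sp ✓
C4: sp2
C5: sp2
C6: sp3
C7: sp3
C8: sp3
C9: sp3
2 carbons are sp.

2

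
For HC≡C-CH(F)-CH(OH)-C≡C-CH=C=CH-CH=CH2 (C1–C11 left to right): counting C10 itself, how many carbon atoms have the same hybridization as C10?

4

C10 is sp2 (one π bond).
C1: sp
C2: sp
C3: sp3
C4: sp3
C5: sp
C6: sp
C7: sp2 ✓
C8: sp
C9: sp2 ✓
C10: sp2 ✓
C11: sp2 ✓
4 carbons are sp2.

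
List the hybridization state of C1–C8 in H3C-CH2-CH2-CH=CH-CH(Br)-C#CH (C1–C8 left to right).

C1 sp3, C2 sp3, C3 sp3, C4 sp2, C5 sp2, C6 sp3, C7 sp, C8 sp

C1: 4 σ bonds — 4 electron domains, sp3.
C2: 4 σ bonds — 4 electron domains, sp3.
C3 has 4 σ bonds: steric number 4 → sp3.
C4 has 3 σ bonds, plus one π bond: steric number 3 → sp2.
C5: 3 σ bonds, plus one π bond — 3 electron domains, sp2.
C6: 4 σ bonds — 4 electron domains, sp3.
C7 — 2 σ bonds, plus two π bonds. Steric number 2, so sp.
C8 carries 2 σ bonds, plus two π bonds, giving a steric number of 2, so it is sp.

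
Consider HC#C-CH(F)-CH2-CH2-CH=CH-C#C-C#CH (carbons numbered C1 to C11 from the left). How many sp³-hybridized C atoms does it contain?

3

C1: sp
C2: sp
C3: sp3 ✓
C4: sp3 ✓
C5: sp3 ✓
C6: sp2
C7: sp2
C8: sp
C9: sp
C10: sp
C11: sp
C3, C4, C5 → 3 sp3 carbons.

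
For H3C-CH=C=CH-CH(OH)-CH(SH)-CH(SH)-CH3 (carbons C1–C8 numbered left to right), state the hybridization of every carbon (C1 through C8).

C1 sp3, C2 sp2, C3 sp, C4 sp2, C5 sp3, C6 sp3, C7 sp3, C8 sp3

C1: 4 σ bonds; 4 regions of electron density → sp3.
C2: 3 σ bonds, plus one π bond; 3 regions of electron density → sp2.
C3: 2 σ bonds, plus two π bonds — 2 electron domains, sp.
C4: 3 σ bonds, plus one π bond — 3 electron domains, sp2.
C5 — 4 σ bonds. Steric number 4, so sp3.
C6 is sp3: 4 σ bonds, 4 electron-density regions.
C7 (4 σ bonds) has steric number 4: sp3.
C8 is sp3: 4 σ bonds, 4 electron-density regions.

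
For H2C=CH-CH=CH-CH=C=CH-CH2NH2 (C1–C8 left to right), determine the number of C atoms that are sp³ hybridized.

C1: sp2
C2: sp2
C3: sp2
C4: sp2
C5: sp2
C6: sp
C7: sp2
C8: sp3 ✓
C8 → 1 sp3 carbon.

1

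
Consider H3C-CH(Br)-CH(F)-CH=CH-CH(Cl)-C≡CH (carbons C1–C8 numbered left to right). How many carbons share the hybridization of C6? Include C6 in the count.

C6 is sp3 (only σ bonds).
C1: sp3 ✓
C2: sp3 ✓
C3: sp3 ✓
C4: sp2
C5: sp2
C6: sp3 ✓
C7: sp
C8: sp
4 carbons are sp3.

4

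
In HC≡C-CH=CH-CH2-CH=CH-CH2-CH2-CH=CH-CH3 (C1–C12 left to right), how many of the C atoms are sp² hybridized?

C1: sp
C2: sp
C3: sp2 ✓
C4: sp2 ✓
C5: sp3
C6: sp2 ✓
C7: sp2 ✓
C8: sp3
C9: sp3
C10: sp2 ✓
C11: sp2 ✓
C12: sp3
C3, C4, C6, C7, C10, C11 → 6 sp2 carbons.

6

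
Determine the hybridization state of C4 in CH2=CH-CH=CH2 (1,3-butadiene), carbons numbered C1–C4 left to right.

C4 — 3 σ bonds, plus one π bond. Steric number 3, so sp2.

sp^2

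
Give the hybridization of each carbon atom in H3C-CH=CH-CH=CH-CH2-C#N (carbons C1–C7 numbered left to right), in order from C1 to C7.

C1: 4 σ bonds — 4 electron domains, sp3.
C2 — 3 σ bonds, plus one π bond. Steric number 3, so sp2.
C3 is sp2: 3 σ bonds, plus one π bond, 3 electron-density regions.
C4: 3 σ bonds, plus one π bond; 3 regions of electron density → sp2.
C5 has 3 σ bonds, plus one π bond: steric number 3 → sp2.
C6 is sp3: 4 σ bonds, 4 electron-density regions.
C7 has 2 σ bonds, plus two π bonds: steric number 2 → sp.

C1 sp3, C2 sp2, C3 sp2, C4 sp2, C5 sp2, C6 sp3, C7 sp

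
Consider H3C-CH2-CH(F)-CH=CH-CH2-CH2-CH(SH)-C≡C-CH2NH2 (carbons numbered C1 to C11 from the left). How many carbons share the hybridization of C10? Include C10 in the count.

C10 is sp (two π bonds).
C1: sp3
C2: sp3
C3: sp3
C4: sp2
C5: sp2
C6: sp3
C7: sp3
C8: sp3
C9: sp ✓
C10: sp ✓
C11: sp3
2 carbons are sp.

2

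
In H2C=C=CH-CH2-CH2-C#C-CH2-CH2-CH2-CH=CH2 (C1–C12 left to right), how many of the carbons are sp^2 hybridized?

C1: sp2 ✓
C2: sp
C3: sp2 ✓
C4: sp3
C5: sp3
C6: sp
C7: sp
C8: sp3
C9: sp3
C10: sp3
C11: sp2 ✓
C12: sp2 ✓
C1, C3, C11, C12 → 4 sp2 carbons.

4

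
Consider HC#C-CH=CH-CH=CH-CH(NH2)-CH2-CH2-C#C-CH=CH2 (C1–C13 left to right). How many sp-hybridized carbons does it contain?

C1: sp ✓
C2: sp ✓
C3: sp2
C4: sp2
C5: sp2
C6: sp2
C7: sp3
C8: sp3
C9: sp3
C10: sp ✓
C11: sp ✓
C12: sp2
C13: sp2
C1, C2, C10, C11 → 4 sp carbons.

4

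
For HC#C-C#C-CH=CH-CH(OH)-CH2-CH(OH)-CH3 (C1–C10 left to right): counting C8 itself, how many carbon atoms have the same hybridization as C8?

4

C8 is sp3 (only σ bonds).
C1: sp
C2: sp
C3: sp
C4: sp
C5: sp2
C6: sp2
C7: sp3 ✓
C8: sp3 ✓
C9: sp3 ✓
C10: sp3 ✓
4 carbons are sp3.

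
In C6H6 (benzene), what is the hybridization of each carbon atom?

Every ring carbon has three σ bonds and contributes one p electron to the aromatic π system.

sp²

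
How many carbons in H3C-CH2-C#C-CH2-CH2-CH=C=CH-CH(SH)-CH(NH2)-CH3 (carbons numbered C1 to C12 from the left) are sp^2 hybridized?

C1: sp3
C2: sp3
C3: sp
C4: sp
C5: sp3
C6: sp3
C7: sp2 ✓
C8: sp
C9: sp2 ✓
C10: sp3
C11: sp3
C12: sp3
C7, C9 → 2 sp2 carbons.

2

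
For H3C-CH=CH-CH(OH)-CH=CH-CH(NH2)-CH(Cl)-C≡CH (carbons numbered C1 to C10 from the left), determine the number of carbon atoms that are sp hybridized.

2

C1: sp3
C2: sp2
C3: sp2
C4: sp3
C5: sp2
C6: sp2
C7: sp3
C8: sp3
C9: sp ✓
C10: sp ✓
C9, C10 → 2 sp carbons.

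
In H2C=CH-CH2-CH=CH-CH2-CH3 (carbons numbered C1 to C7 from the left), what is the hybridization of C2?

C2 carries 3 σ bonds, plus one π bond, giving a steric number of 3, so it is sp2.

sp^2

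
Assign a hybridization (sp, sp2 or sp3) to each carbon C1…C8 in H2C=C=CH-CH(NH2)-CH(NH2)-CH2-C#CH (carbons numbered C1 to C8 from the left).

C1 has 3 σ bonds, plus one π bond: steric number 3 → sp2.
C2: 2 σ bonds, plus two π bonds — 2 electron domains, sp.
C3 has 3 σ bonds, plus one π bond: steric number 3 → sp2.
C4 is sp3: 4 σ bonds, 4 electron-density regions.
C5 (4 σ bonds) has steric number 4: sp3.
C6 has 4 σ bonds: steric number 4 → sp3.
C7 has 2 σ bonds, plus two π bonds: steric number 2 → sp.
C8 (2 σ bonds, plus two π bonds) has steric number 2: sp.

C1 sp2, C2 sp, C3 sp2, C4 sp3, C5 sp3, C6 sp3, C7 sp, C8 sp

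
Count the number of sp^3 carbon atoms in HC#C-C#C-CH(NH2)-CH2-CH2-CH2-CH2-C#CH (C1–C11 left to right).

C1: sp
C2: sp
C3: sp
C4: sp
C5: sp3 ✓
C6: sp3 ✓
C7: sp3 ✓
C8: sp3 ✓
C9: sp3 ✓
C10: sp
C11: sp
C5, C6, C7, C8, C9 → 5 sp3 carbons.

5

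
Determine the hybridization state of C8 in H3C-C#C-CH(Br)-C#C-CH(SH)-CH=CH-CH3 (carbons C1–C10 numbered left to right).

C8 is sp2: 3 σ bonds, plus one π bond, 3 electron-density regions.

sp^2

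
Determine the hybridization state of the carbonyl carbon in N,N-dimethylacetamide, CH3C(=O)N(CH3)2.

The carbonyl carbon (3 σ bonds, plus one π bond) has steric number 3: sp2.

sp²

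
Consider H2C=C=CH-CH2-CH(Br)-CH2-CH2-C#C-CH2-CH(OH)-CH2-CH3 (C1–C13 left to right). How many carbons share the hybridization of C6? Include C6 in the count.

C6 is sp3 (only σ bonds).
C1: sp2
C2: sp
C3: sp2
C4: sp3 ✓
C5: sp3 ✓
C6: sp3 ✓
C7: sp3 ✓
C8: sp
C9: sp
C10: sp3 ✓
C11: sp3 ✓
C12: sp3 ✓
C13: sp3 ✓
8 carbons are sp3.

8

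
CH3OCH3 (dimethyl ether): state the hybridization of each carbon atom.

sp³

Each carbon atom (4 σ bonds) has steric number 4: sp3.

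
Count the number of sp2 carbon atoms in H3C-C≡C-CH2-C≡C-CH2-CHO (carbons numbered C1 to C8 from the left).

C1: sp3
C2: sp
C3: sp
C4: sp3
C5: sp
C6: sp
C7: sp3
C8: sp2 ✓
C8 → 1 sp2 carbon.

1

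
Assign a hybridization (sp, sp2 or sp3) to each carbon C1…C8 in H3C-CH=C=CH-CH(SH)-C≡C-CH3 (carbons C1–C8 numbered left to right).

C1 sp3, C2 sp2, C3 sp, C4 sp2, C5 sp3, C6 sp, C7 sp, C8 sp3

C1 has 4 σ bonds: steric number 4 → sp3.
C2 has 3 σ bonds, plus one π bond: steric number 3 → sp2.
C3 has 2 σ bonds, plus two π bonds: steric number 2 → sp.
C4: 3 σ bonds, plus one π bond — 3 electron domains, sp2.
C5 (4 σ bonds) has steric number 4: sp3.
C6 (2 σ bonds, plus two π bonds) has steric number 2: sp.
C7 (2 σ bonds, plus two π bonds) has steric number 2: sp.
C8: 4 σ bonds; 4 regions of electron density → sp3.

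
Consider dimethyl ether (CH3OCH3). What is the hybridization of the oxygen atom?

Two σ bonds + two lone pairs = steric number 4 → sp3.

sp³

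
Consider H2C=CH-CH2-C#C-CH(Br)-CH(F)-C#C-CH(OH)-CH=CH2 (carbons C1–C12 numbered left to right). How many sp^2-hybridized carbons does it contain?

C1: sp2 ✓
C2: sp2 ✓
C3: sp3
C4: sp
C5: sp
C6: sp3
C7: sp3
C8: sp
C9: sp
C10: sp3
C11: sp2 ✓
C12: sp2 ✓
C1, C2, C11, C12 → 4 sp2 carbons.

4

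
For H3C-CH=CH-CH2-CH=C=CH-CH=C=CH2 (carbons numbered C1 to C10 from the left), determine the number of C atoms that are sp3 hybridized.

2

C1: sp3 ✓
C2: sp2
C3: sp2
C4: sp3 ✓
C5: sp2
C6: sp
C7: sp2
C8: sp2
C9: sp
C10: sp2
C1, C4 → 2 sp3 carbons.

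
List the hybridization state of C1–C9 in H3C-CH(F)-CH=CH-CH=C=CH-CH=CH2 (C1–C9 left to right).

C1 (4 σ bonds) has steric number 4: sp3.
C2 — 4 σ bonds. Steric number 4, so sp3.
C3 carries 3 σ bonds, plus one π bond, giving a steric number of 3, so it is sp2.
C4: 3 σ bonds, plus one π bond; 3 regions of electron density → sp2.
C5 (3 σ bonds, plus one π bond) has steric number 3: sp2.
C6: 2 σ bonds, plus two π bonds — 2 electron domains, sp.
C7: 3 σ bonds, plus one π bond — 3 electron domains, sp2.
C8: 3 σ bonds, plus one π bond; 3 regions of electron density → sp2.
C9: 3 σ bonds, plus one π bond — 3 electron domains, sp2.

C1 sp3, C2 sp3, C3 sp2, C4 sp2, C5 sp2, C6 sp, C7 sp2, C8 sp2, C9 sp2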